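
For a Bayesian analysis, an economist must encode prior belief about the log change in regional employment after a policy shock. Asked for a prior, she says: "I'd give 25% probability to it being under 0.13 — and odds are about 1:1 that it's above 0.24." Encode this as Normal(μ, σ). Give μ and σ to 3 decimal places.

For Normal(μ,σ), the p-quantile is μ + z_p·σ. Here z_{0.25} = -0.6745, z_{0.5} = 0.
So 0.13 = μ − 0.6745σ and 0.24 = μ + 0σ.
Subtracting: σ = (0.24 − 0.13)/(0 − (-0.6745)) = 0.163.
Then μ = 0.13 − (-0.6745)·0.163 = 0.240.

μ = 0.240, σ = 0.163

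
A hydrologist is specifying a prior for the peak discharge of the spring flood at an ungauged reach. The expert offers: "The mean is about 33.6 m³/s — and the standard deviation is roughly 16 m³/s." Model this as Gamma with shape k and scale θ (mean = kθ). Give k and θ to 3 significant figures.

k ≈ 4.41, θ ≈ 7.62

For Gamma(k, scale θ): mean = kθ, variance = kθ², so CV = 1/√k.
CV = SD/mean = 16/33.6 = 0.4762, hence k = 1/CV² = 4.41.
Then θ = mean/k = 33.6/4.41 = 7.62.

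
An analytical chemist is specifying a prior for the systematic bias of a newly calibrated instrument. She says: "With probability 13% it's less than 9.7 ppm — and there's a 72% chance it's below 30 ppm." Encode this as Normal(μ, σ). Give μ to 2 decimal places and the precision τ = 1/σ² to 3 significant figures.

μ = 23.08, τ = 0.00709

The p-quantile of Normal(μ,σ) is μ + z_p·σ, with z_{0.13} = -1.126 and z_{0.72} = 0.5828.
Eliminate σ: μ = (z₂·x₁ − z₁·x₂)/(z₂ − z₁) = (0.5828·9.7 − (-1.126)·30)/1.709 = 23.08.
Then σ = (x₂ − x₁)/(z₂ − z₁) = (30 − 9.7)/1.709 = 11.88.
Precision τ = 1/σ² = 1/11.88² = 0.00709.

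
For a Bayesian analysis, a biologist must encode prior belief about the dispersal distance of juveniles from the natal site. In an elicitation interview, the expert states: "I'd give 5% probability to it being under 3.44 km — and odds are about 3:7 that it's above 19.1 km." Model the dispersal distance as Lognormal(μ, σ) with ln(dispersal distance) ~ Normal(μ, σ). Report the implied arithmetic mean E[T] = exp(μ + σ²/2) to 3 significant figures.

If T ~ Lognormal(μ,σ) then ln T ~ Normal(μ,σ), so the p-quantile of ln T is μ + z_p·σ.
ln(3.44) = 1.235 and ln(19.1) = 2.95; z_{0.05} = -1.645, z_{0.7} = 0.5244.
σ = (2.95 − 1.235)/(0.5244 − (-1.645)) = 0.790.
μ = 1.235 − (-1.645)·0.790 = 2.535.
E[T] = exp(μ + σ²/2) = exp(2.535 + 0.3122) = 17.2 km.

E[T] ≈ 17.2 km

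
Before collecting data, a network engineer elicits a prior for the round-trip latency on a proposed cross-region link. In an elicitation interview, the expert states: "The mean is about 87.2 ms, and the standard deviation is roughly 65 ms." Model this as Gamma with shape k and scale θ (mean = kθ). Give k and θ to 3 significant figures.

For Gamma(k, scale θ): mean = kθ, variance = kθ², so CV = 1/√k.
CV = SD/mean = 65/87.2 = 0.7454, hence k = 1/CV² = 1.8.
Then θ = mean/k = 87.2/1.8 = 48.5.

k ≈ 1.8, θ ≈ 48.5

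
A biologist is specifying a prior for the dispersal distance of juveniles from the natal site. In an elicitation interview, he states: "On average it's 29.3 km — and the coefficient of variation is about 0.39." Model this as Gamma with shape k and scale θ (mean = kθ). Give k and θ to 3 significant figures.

For Gamma(k, scale θ): mean = kθ, variance = kθ², so CV = 1/√k.
CV = 0.39, hence k = 1/CV² = 6.57.
Then θ = mean/k = 29.3/6.57 = 4.46.

k ≈ 6.57, θ ≈ 4.46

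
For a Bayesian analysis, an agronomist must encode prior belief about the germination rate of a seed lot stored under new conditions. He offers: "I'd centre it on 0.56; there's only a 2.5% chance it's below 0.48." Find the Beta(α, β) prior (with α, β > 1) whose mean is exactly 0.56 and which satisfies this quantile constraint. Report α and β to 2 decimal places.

α ≈ 83.61, β ≈ 65.70

With mean 0.56 fixed, write α = 0.56s, β = 0.44s where s = α+β.
Need P(θ < 0.48) = 0.025 under Beta(0.56s, 0.44s). Normal approximation: (q−m)/√(m(1−m)/s) ≈ z_{0.025} = -1.96, so s ≈ 0.56·0.44·(-1.96)²/(0.48−0.56)² = 147.9.
At s = 147.9: P(θ<0.48) ≈ 0.026. Adjusting to match 0.025 gives s ≈ 149.31.
So α = 0.56·149.31 ≈ 83.61, β = 0.44·149.31 ≈ 65.70.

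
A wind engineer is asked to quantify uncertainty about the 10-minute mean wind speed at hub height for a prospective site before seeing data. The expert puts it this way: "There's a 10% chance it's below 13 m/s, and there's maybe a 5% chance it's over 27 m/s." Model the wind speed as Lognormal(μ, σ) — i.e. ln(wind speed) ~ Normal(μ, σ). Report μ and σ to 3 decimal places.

If T ~ Lognormal(μ,σ) then ln T ~ Normal(μ,σ), so the p-quantile of ln T is μ + z_p·σ.
ln(13) = 2.565 and ln(27) = 3.296; z_{0.1} = -1.282, z_{0.95} = 1.645.
σ = (3.296 − 2.565)/(1.645 − (-1.282)) = 0.250.
μ = 2.565 − (-1.282)·0.250 = 2.885.

μ ≈ 2.885, σ ≈ 0.250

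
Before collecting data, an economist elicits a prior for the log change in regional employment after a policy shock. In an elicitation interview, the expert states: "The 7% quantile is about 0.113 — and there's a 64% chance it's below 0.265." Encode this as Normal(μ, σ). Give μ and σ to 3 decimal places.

μ = 0.235, σ = 0.083

For Normal(μ,σ), the p-quantile is μ + z_p·σ. Here z_{0.07} = -1.476, z_{0.64} = 0.3585.
So 0.113 = μ − 1.476σ and 0.265 = μ + 0.3585σ.
Subtracting: σ = (0.265 − 0.113)/(0.3585 − (-1.476)) = 0.083.
Then μ = 0.113 − (-1.476)·0.083 = 0.235.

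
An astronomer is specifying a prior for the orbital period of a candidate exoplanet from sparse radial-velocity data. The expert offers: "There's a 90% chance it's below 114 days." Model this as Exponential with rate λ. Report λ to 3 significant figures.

λ ≈ 0.0202

P(T < 114.0) = 1 − e^(−λ·114.0) = 0.9, so λ = −ln(1−0.9)/114.0 = −ln(0.1)/114.0 = 0.0202.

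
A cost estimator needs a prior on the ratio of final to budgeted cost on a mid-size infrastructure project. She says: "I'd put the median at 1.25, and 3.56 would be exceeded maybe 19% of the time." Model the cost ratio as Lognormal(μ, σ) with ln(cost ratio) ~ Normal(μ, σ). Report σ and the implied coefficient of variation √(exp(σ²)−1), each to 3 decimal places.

If T ~ Lognormal(μ,σ) then ln T ~ Normal(μ,σ), so the p-quantile of ln T is μ + z_p·σ.
ln(1.25) = 0.2231 and ln(3.56) = 1.27; z_{0.5} = 0, z_{0.81} = 0.8779.
σ = (1.27 − 0.2231)/(0.8779 − (0)) = 1.192.
μ = 0.2231 − (0)·1.192 = 0.223.
CV = √(exp(σ²)−1) = √(exp(1.4213)−1) = 1.773.

σ ≈ 1.192, CV ≈ 1.773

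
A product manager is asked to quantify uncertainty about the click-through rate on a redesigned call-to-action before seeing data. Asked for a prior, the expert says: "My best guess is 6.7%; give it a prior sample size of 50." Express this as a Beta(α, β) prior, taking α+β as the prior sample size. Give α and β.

Under the effective-sample-size interpretation, Beta(α, β) has prior mean α/(α+β) and prior sample size α+β.
So α+β = 50 and α/(α+β) = 0.067, giving α = 0.067·50 = 3.35 and β = 50 − 3.35 = 46.65.

α = 3.35, β = 46.65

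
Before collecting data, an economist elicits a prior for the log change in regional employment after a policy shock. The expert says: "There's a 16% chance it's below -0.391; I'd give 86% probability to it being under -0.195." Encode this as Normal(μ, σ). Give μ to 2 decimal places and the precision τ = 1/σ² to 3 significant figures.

μ = -0.30, τ = 112

For Normal(μ,σ), the p-quantile is μ + z_p·σ. Here z_{0.16} = -0.9945, z_{0.86} = 1.08.
So -0.391 = μ − 0.9945σ and -0.195 = μ + 1.08σ.
Subtracting: σ = (-0.195 − -0.391)/(1.08 − (-0.9945)) = 0.09.
Then μ = -0.391 − (-0.9945)·0.09 = -0.30.
Precision τ = 1/σ² = 1/0.09447² = 112.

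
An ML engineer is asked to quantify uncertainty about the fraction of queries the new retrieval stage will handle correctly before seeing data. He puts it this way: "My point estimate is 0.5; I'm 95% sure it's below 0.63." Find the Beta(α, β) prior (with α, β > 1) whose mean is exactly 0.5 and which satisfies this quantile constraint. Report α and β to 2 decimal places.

With mean 0.5 fixed, write α = 0.5s, β = 0.5s where s = α+β.
Need P(θ < 0.63) = 0.95 under Beta(0.5s, 0.5s). Normal approximation: (q−m)/√(m(1−m)/s) ≈ z_{0.95} = 1.64, so s ≈ 0.5·0.5·(1.64)²/(0.63−0.5)² = 40.0.
At s = 40.0: P(θ<0.63) ≈ 0.952. Adjusting to match 0.95 gives s ≈ 39.15.
So α = 0.5·39.15 ≈ 19.57, β = 0.5·39.15 ≈ 19.57.

α ≈ 19.57, β ≈ 19.57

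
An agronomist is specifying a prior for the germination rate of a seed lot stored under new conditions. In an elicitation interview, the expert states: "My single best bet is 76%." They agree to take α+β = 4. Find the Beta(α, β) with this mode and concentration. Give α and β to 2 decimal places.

For α,β > 1 the Beta mode is (α−1)/(α+β−2). With α+β = 4, the mode is (α−1)/2.
Set (α−1)/2 = 0.76 → α = 1 + 0.76·2 = 2.52.
β = 4 − α = 1.48.

α = 2.52, β = 1.48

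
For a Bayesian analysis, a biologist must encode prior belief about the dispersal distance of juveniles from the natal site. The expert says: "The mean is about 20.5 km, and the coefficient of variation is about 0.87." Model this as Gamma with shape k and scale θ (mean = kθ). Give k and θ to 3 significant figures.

For Gamma(k, scale θ): mean = kθ, variance = kθ², so CV = 1/√k.
CV = 0.87, hence k = 1/CV² = 1.32.
Then θ = mean/k = 20.5/1.32 = 15.5.

k ≈ 1.32, θ ≈ 15.5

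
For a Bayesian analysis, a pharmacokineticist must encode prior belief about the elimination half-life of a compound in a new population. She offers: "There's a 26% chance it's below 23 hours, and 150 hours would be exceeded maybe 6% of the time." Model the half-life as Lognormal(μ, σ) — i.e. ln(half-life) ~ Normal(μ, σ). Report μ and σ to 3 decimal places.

μ ≈ 3.684, σ ≈ 0.853

If T ~ Lognormal(μ,σ) then ln T ~ Normal(μ,σ), so the p-quantile of ln T is μ + z_p·σ.
ln(23) = 3.135 and ln(150) = 5.011; z_{0.26} = -0.6433, z_{0.94} = 1.555.
σ = (5.011 − 3.135)/(1.555 − (-0.6433)) = 0.853.
μ = 3.135 − (-0.6433)·0.853 = 3.684.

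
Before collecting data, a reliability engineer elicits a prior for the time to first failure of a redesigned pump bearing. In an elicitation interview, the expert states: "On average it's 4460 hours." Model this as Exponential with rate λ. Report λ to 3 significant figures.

Exponential mean = 1/λ, so λ = 1/4460.0 = 0.000224.

λ ≈ 0.000224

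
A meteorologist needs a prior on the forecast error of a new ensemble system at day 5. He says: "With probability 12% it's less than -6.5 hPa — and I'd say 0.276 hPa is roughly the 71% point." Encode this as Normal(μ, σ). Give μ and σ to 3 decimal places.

μ = -1.894, σ = 3.920

For Normal(μ,σ), the p-quantile is μ + z_p·σ. Here z_{0.12} = -1.175, z_{0.71} = 0.5534.
So -6.5 = μ − 1.175σ and 0.276 = μ + 0.5534σ.
Subtracting: σ = (0.276 − -6.5)/(0.5534 − (-1.175)) = 3.920.
Then μ = -6.5 − (-1.175)·3.920 = -1.894.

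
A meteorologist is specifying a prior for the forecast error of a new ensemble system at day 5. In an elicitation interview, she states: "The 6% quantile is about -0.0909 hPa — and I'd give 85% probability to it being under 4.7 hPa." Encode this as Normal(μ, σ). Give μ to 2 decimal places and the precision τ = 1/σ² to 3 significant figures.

For Normal(μ,σ), the p-quantile is μ + z_p·σ. Here z_{0.06} = -1.555, z_{0.85} = 1.036.
So -0.0909 = μ − 1.555σ and 4.7 = μ + 1.036σ.
Subtracting: σ = (4.7 − -0.0909)/(1.036 − (-1.555)) = 1.85.
Then μ = -0.0909 − (-1.555)·1.85 = 2.78.
Precision τ = 1/σ² = 1/1.849² = 0.293.

μ = 2.78, τ = 0.293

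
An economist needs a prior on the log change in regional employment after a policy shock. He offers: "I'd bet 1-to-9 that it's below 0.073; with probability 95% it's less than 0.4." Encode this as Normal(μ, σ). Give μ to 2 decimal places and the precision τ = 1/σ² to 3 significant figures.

The p-quantile of Normal(μ,σ) is μ + z_p·σ, with z_{0.1} = -1.282 and z_{0.95} = 1.645.
Eliminate σ: μ = (z₂·x₁ − z₁·x₂)/(z₂ − z₁) = (1.645·0.073 − (-1.282)·0.4)/2.926 = 0.22.
Then σ = (x₂ − x₁)/(z₂ − z₁) = (0.4 − 0.073)/2.926 = 0.11.
Precision τ = 1/σ² = 1/0.1117² = 80.1.

μ = 0.22, τ = 80.1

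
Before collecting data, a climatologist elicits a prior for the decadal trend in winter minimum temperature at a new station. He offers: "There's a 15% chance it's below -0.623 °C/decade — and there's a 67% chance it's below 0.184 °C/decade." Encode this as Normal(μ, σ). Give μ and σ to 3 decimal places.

μ = -0.056, σ = 0.547

For Normal(μ,σ), the p-quantile is μ + z_p·σ. Here z_{0.15} = -1.036, z_{0.67} = 0.4399.
So -0.623 = μ − 1.036σ and 0.184 = μ + 0.4399σ.
Subtracting: σ = (0.184 − -0.623)/(0.4399 − (-1.036)) = 0.547.
Then μ = -0.623 − (-1.036)·0.547 = -0.056.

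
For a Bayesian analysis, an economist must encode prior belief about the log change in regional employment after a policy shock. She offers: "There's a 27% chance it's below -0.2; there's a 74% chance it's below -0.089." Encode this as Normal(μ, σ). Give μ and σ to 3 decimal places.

μ = -0.146, σ = 0.088

For Normal(μ,σ), the p-quantile is μ + z_p·σ. Here z_{0.27} = -0.6128, z_{0.74} = 0.6433.
So -0.2 = μ − 0.6128σ and -0.089 = μ + 0.6433σ.
Subtracting: σ = (-0.089 − -0.2)/(0.6433 − (-0.6128)) = 0.088.
Then μ = -0.2 − (-0.6128)·0.088 = -0.146.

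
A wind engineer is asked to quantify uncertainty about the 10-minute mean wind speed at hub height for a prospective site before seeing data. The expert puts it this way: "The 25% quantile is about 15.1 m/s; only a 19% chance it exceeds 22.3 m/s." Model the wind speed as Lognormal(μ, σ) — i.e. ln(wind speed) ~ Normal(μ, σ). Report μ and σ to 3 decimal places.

μ ≈ 2.884, σ ≈ 0.251

If T ~ Lognormal(μ,σ) then ln T ~ Normal(μ,σ), so the p-quantile of ln T is μ + z_p·σ.
ln(15.1) = 2.715 and ln(22.3) = 3.105; z_{0.25} = -0.6745, z_{0.81} = 0.8779.
σ = (3.105 − 2.715)/(0.8779 − (-0.6745)) = 0.251.
μ = 2.715 − (-0.6745)·0.251 = 2.884.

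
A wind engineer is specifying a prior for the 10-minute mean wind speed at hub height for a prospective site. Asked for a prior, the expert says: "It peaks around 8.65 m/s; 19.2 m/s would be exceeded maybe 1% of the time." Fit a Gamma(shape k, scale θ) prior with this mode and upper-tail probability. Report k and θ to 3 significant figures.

Gamma(k,θ) with k>1 has mode (k−1)θ, so θ = 8.65/(k−1).
Need P(X < 19.2) = 0.99 with θ tied to k this way. Start at k = 2, θ = 8.65: P(X<19.2) ≈ 0.650.
Too low — raise k to concentrate. Iterating converges to k ≈ 8.57.
Then θ = 8.65/(8.57−1) ≈ 1.14.

k ≈ 8.57, θ ≈ 1.14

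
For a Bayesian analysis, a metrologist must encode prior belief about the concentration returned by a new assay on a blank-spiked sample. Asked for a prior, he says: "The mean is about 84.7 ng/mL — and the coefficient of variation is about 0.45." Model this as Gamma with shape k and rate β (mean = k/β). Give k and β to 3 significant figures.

k ≈ 4.94, β ≈ 0.0583

For Gamma(k, rate β): mean = k/β, variance = k/β², so CV = 1/√k.
CV = 0.45, hence k = 1/CV² = 4.94.
Then β = k/mean = 4.94/84.7 = 0.0583.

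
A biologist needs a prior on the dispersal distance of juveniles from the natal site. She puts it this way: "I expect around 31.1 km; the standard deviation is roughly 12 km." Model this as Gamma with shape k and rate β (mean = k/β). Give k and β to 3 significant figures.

For Gamma(k, rate β): mean = k/β, variance = k/β², so CV = 1/√k.
CV = SD/mean = 12/31.1 = 0.3859, hence k = 1/CV² = 6.72.
Then β = k/mean = 6.72/31.1 = 0.216.

k ≈ 6.72, β ≈ 0.216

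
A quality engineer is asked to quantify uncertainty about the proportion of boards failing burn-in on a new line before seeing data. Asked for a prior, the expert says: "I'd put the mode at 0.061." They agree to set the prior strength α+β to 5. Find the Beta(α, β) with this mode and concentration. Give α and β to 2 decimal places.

For α,β > 1 the Beta mode is (α−1)/(α+β−2). With α+β = 5, the mode is (α−1)/3.
Set (α−1)/3 = 0.061 → α = 1 + 0.061·3 = 1.18.
β = 5 − α = 3.82.

α = 1.18, β = 3.82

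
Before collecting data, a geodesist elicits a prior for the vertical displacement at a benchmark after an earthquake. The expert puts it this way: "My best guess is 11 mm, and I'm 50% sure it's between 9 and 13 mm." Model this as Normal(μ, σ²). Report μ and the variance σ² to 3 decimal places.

μ = 11.000, σ² = 8.792

A symmetric 50% interval runs μ ± z·σ with z = 0.6745.
Half-width = 2, so σ = 2/0.6745 = 2.9652 and σ² = 8.792.
μ is the stated best guess, 11.000.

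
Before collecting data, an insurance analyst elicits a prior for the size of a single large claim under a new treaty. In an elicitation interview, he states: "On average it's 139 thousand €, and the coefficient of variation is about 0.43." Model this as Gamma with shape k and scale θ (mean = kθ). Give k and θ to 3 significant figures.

k ≈ 5.41, θ ≈ 25.7

For Gamma(k, scale θ): mean = kθ, variance = kθ², so CV = 1/√k.
CV = 0.43, hence k = 1/CV² = 5.41.
Then θ = mean/k = 139/5.41 = 25.7.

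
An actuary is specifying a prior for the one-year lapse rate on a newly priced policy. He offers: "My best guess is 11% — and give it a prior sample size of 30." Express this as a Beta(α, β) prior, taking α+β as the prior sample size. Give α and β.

Under the effective-sample-size interpretation, Beta(α, β) has prior mean α/(α+β) and prior sample size α+β.
So α+β = 30 and α/(α+β) = 0.11, giving α = 0.11·30 = 3.3 and β = 30 − 3.3 = 26.7.

α = 3.3, β = 26.7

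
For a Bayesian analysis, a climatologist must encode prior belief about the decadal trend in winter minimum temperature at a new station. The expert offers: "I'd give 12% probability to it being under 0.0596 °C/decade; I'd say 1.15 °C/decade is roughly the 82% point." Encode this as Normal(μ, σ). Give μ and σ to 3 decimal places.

μ = 0.673, σ = 0.522

For Normal(μ,σ), the p-quantile is μ + z_p·σ. Here z_{0.12} = -1.175, z_{0.82} = 0.9154.
So 0.0596 = μ − 1.175σ and 1.15 = μ + 0.9154σ.
Subtracting: σ = (1.15 − 0.0596)/(0.9154 − (-1.175)) = 0.522.
Then μ = 0.0596 − (-1.175)·0.522 = 0.673.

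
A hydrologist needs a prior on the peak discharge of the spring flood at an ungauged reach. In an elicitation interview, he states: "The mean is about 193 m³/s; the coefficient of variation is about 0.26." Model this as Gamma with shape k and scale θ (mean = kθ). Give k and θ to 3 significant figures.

k ≈ 14.8, θ ≈ 13

For Gamma(k, scale θ): mean = kθ, variance = kθ², so CV = 1/√k.
CV = 0.26, hence k = 1/CV² = 14.8.
Then θ = mean/k = 193/14.8 = 13.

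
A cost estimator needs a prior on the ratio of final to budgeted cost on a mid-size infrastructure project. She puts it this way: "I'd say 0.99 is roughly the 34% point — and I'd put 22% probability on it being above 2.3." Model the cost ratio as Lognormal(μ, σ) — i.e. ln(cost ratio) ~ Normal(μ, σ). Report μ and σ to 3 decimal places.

If T ~ Lognormal(μ,σ) then ln T ~ Normal(μ,σ), so the p-quantile of ln T is μ + z_p·σ.
ln(0.99) = -0.01005 and ln(2.3) = 0.8329; z_{0.34} = -0.4125, z_{0.78} = 0.7722.
σ = (0.8329 − -0.01005)/(0.7722 − (-0.4125)) = 0.712.
μ = -0.01005 − (-0.4125)·0.712 = 0.283.

μ ≈ 0.283, σ ≈ 0.712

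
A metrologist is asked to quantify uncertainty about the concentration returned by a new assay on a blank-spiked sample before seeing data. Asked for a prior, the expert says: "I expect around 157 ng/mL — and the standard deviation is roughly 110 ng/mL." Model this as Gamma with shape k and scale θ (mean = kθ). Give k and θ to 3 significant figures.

k ≈ 2.04, θ ≈ 77.1

For Gamma(k, scale θ): mean = kθ, variance = kθ², so CV = 1/√k.
CV = SD/mean = 110/157 = 0.7006, hence k = 1/CV² = 2.04.
Then θ = mean/k = 157/2.04 = 77.1.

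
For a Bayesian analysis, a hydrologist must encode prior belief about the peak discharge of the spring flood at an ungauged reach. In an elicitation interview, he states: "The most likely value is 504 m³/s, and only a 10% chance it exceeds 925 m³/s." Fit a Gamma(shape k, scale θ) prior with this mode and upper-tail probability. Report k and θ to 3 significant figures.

k ≈ 6.17, θ ≈ 97.4

Gamma(k,θ) with k>1 has mode (k−1)θ, so θ = 504/(k−1).
Need P(X < 925) = 0.9 with θ tied to k this way. Start at k = 2, θ = 504: P(X<925) ≈ 0.548.
Too low — raise k to concentrate. Iterating converges to k ≈ 6.17.
Then θ = 504/(6.17−1) ≈ 97.4.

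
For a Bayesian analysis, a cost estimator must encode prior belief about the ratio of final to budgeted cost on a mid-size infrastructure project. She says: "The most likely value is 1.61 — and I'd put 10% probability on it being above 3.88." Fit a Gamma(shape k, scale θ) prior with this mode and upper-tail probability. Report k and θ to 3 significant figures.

Gamma(k,θ) with k>1 has mode (k−1)θ, so θ = 1.61/(k−1).
Need P(X < 3.88) = 0.9 with θ tied to k this way. Start at k = 2, θ = 1.61: P(X<3.88) ≈ 0.694.
Too low — raise k to concentrate. Iterating converges to k ≈ 3.48.
Then θ = 1.61/(3.48−1) ≈ 0.648.

k ≈ 3.48, θ ≈ 0.648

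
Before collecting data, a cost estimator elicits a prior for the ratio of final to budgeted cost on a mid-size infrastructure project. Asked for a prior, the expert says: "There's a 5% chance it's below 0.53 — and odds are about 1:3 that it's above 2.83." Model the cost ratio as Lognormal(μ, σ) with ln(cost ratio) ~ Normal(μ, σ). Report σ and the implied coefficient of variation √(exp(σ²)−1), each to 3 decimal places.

σ ≈ 0.722, CV ≈ 0.828

If T ~ Lognormal(μ,σ) then ln T ~ Normal(μ,σ), so the p-quantile of ln T is μ + z_p·σ.
ln(0.53) = -0.6349 and ln(2.83) = 1.04; z_{0.05} = -1.645, z_{0.75} = 0.6745.
σ = (1.04 − -0.6349)/(0.6745 − (-1.645)) = 0.722.
μ = -0.6349 − (-1.645)·0.722 = 0.553.
CV = √(exp(σ²)−1) = √(exp(0.5217)−1) = 0.828.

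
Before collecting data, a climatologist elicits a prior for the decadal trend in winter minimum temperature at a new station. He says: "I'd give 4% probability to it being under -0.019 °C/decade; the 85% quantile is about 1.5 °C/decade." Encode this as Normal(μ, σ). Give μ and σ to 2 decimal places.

For Normal(μ,σ), the p-quantile is μ + z_p·σ. Here z_{0.04} = -1.751, z_{0.85} = 1.036.
So -0.019 = μ − 1.751σ and 1.5 = μ + 1.036σ.
Subtracting: σ = (1.5 − -0.019)/(1.036 − (-1.751)) = 0.55.
Then μ = -0.019 − (-1.751)·0.55 = 0.94.

μ = 0.94, σ = 0.55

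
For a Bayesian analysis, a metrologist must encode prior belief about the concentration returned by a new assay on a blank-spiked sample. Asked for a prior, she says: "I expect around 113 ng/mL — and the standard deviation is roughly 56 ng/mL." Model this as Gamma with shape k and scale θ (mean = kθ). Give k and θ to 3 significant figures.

For Gamma(k, scale θ): mean = kθ, variance = kθ², so CV = 1/√k.
CV = SD/mean = 56/113 = 0.4956, hence k = 1/CV² = 4.07.
Then θ = mean/k = 113/4.07 = 27.8.

k ≈ 4.07, θ ≈ 27.8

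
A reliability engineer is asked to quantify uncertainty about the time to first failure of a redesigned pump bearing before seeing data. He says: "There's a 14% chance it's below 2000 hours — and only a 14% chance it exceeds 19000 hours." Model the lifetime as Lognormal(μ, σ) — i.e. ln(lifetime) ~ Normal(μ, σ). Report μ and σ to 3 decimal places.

If T ~ Lognormal(μ,σ) then ln T ~ Normal(μ,σ), so the p-quantile of ln T is μ + z_p·σ.
ln(2000) = 7.601 and ln(19000) = 9.852; z_{0.14} = -1.08, z_{0.86} = 1.08.
σ = (9.852 − 7.601)/(1.08 − (-1.08)) = 1.042.
μ = 7.601 − (-1.08)·1.042 = 8.727.

μ ≈ 8.727, σ ≈ 1.042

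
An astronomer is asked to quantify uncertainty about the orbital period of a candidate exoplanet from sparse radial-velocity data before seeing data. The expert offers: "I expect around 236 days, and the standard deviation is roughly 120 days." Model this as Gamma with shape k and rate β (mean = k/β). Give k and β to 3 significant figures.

k ≈ 3.87, β ≈ 0.0164

For Gamma(k, rate β): mean = k/β, variance = k/β², so CV = 1/√k.
CV = SD/mean = 120/236 = 0.5085, hence k = 1/CV² = 3.87.
Then β = k/mean = 3.87/236 = 0.0164.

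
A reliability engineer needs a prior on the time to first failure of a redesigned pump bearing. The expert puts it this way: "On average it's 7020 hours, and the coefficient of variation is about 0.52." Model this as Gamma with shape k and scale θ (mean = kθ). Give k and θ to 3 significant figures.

k ≈ 3.7, θ ≈ 1900

For Gamma(k, scale θ): mean = kθ, variance = kθ², so CV = 1/√k.
CV = 0.52, hence k = 1/CV² = 3.7.
Then θ = mean/k = 7020/3.7 = 1900.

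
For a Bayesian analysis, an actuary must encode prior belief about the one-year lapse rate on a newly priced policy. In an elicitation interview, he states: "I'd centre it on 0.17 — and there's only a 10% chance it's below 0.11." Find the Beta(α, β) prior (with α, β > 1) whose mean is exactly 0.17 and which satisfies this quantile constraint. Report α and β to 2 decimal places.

With mean 0.17 fixed, write α = 0.17s, β = 0.83s where s = α+β.
Need P(θ < 0.11) = 0.1 under Beta(0.17s, 0.83s). Normal approximation: (q−m)/√(m(1−m)/s) ≈ z_{0.1} = -1.28, so s ≈ 0.17·0.83·(-1.28)²/(0.11−0.17)² = 64.4.
At s = 64.4: P(θ<0.11) ≈ 0.087. Adjusting to match 0.1 gives s ≈ 58.07.
So α = 0.17·58.07 ≈ 9.87, β = 0.83·58.07 ≈ 48.20.

α ≈ 9.87, β ≈ 48.20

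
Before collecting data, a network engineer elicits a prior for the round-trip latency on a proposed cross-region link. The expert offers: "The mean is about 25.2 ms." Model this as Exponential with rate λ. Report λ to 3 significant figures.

λ ≈ 0.0397

Exponential mean = 1/λ, so λ = 1/25.2 = 0.0397.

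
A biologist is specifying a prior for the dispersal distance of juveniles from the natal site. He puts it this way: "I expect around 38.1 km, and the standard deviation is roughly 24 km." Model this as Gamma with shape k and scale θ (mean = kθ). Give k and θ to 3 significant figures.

k ≈ 2.52, θ ≈ 15.1

For Gamma(k, scale θ): mean = kθ, variance = kθ², so CV = 1/√k.
CV = SD/mean = 24/38.1 = 0.6299, hence k = 1/CV² = 2.52.
Then θ = mean/k = 38.1/2.52 = 15.1.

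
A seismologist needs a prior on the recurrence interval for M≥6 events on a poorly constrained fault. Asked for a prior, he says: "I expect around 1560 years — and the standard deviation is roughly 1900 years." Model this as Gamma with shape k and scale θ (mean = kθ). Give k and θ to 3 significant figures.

For Gamma(k, scale θ): mean = kθ, variance = kθ², so CV = 1/√k.
CV = SD/mean = 1900/1560 = 1.218, hence k = 1/CV² = 0.674.
Then θ = mean/k = 1560/0.674 = 2310.

k ≈ 0.674, θ ≈ 2310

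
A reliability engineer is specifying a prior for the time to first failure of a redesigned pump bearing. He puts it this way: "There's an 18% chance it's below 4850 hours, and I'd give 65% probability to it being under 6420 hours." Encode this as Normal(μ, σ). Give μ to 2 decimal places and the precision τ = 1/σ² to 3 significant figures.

μ = 5954.90, τ = 6.86e-07

For Normal(μ,σ), the p-quantile is μ + z_p·σ. Here z_{0.18} = -0.9154, z_{0.65} = 0.3853.
So 4850 = μ − 0.9154σ and 6420 = μ + 0.3853σ.
Subtracting: σ = (6420 − 4850)/(0.3853 − (-0.9154)) = 1207.06.
Then μ = 4850 − (-0.9154)·1207.06 = 5954.90.
Precision τ = 1/σ² = 1/1207² = 6.86e-07.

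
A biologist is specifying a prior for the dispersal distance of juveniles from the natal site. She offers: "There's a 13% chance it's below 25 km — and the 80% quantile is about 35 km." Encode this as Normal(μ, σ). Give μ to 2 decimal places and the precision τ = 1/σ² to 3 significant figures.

μ = 30.72, τ = 0.0387

The p-quantile of Normal(μ,σ) is μ + z_p·σ, with z_{0.13} = -1.126 and z_{0.8} = 0.8416.
Eliminate σ: μ = (z₂·x₁ − z₁·x₂)/(z₂ − z₁) = (0.8416·25 − (-1.126)·35)/1.968 = 30.72.
Then σ = (x₂ − x₁)/(z₂ − z₁) = (35 − 25)/1.968 = 5.08.
Precision τ = 1/σ² = 1/5.081² = 0.0387.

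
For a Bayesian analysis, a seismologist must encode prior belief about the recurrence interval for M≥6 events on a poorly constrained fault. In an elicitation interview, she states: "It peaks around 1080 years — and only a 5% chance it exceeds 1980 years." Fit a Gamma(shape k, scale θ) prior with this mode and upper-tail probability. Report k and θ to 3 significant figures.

k ≈ 8.58, θ ≈ 142

Gamma(k,θ) with k>1 has mode (k−1)θ, so θ = 1080/(k−1).
Need P(X < 1980) = 0.95 with θ tied to k this way. Start at k = 2, θ = 1080: P(X<1980) ≈ 0.547.
Too low — raise k to concentrate. Iterating converges to k ≈ 8.58.
Then θ = 1080/(8.58−1) ≈ 142.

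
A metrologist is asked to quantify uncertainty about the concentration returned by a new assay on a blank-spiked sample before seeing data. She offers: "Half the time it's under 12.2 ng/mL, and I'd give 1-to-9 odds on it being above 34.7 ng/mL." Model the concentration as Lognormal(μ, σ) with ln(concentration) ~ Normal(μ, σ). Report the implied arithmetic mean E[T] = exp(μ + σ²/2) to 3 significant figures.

If T ~ Lognormal(μ,σ) then ln T ~ Normal(μ,σ), so the p-quantile of ln T is μ + z_p·σ.
ln(12.2) = 2.501 and ln(34.7) = 3.547; z_{0.5} = 0, z_{0.9} = 1.282.
σ = (3.547 − 2.501)/(1.282 − (0)) = 0.816.
μ = 2.501 − (0)·0.816 = 2.501.
E[T] = exp(μ + σ²/2) = exp(2.501 + 0.3326) = 17 ng/mL.

E[T] ≈ 17 ng/mL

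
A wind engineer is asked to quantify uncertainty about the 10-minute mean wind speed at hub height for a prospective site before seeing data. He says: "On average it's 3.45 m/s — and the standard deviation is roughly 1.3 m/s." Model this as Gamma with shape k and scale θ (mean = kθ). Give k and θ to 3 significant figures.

k ≈ 7.04, θ ≈ 0.49

For Gamma(k, scale θ): mean = kθ, variance = kθ², so CV = 1/√k.
CV = SD/mean = 1.3/3.45 = 0.3768, hence k = 1/CV² = 7.04.
Then θ = mean/k = 3.45/7.04 = 0.49.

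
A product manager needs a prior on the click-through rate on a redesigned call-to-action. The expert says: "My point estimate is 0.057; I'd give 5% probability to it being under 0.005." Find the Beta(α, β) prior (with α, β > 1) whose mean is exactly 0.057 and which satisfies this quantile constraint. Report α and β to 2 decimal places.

With mean 0.057 fixed, write α = 0.057s, β = 0.943s where s = α+β.
Need P(θ < 0.005) = 0.05 under Beta(0.057s, 0.943s). Normal approximation: (q−m)/√(m(1−m)/s) ≈ z_{0.05} = -1.64, so s ≈ 0.057·0.943·(-1.64)²/(0.005−0.057)² = 53.8.
At s = 53.8: P(θ<0.005) ≈ 0.002. Adjusting to match 0.05 gives s ≈ 21.81.
So α = 0.057·21.81 ≈ 1.24, β = 0.943·21.81 ≈ 20.57.

α ≈ 1.24, β ≈ 20.57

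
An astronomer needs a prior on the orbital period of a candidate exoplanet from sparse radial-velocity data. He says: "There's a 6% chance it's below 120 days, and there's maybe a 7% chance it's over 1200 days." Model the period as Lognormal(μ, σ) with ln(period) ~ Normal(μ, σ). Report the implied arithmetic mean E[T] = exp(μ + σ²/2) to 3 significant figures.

If T ~ Lognormal(μ,σ) then ln T ~ Normal(μ,σ), so the p-quantile of ln T is μ + z_p·σ.
ln(120) = 4.787 and ln(1200) = 7.09; z_{0.06} = -1.555, z_{0.93} = 1.476.
σ = (7.09 − 4.787)/(1.476 − (-1.555)) = 0.760.
μ = 4.787 − (-1.555)·0.760 = 5.969.
E[T] = exp(μ + σ²/2) = exp(5.969 + 0.2886) = 522 days.

E[T] ≈ 522 days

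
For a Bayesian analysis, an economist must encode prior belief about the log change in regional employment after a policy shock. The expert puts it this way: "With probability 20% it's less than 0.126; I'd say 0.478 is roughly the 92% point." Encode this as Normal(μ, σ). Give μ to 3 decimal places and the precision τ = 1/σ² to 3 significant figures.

μ = 0.258, τ = 40.7

For Normal(μ,σ), the p-quantile is μ + z_p·σ. Here z_{0.2} = -0.8416, z_{0.92} = 1.405.
So 0.126 = μ − 0.8416σ and 0.478 = μ + 1.405σ.
Subtracting: σ = (0.478 − 0.126)/(1.405 − (-0.8416)) = 0.157.
Then μ = 0.126 − (-0.8416)·0.157 = 0.258.
Precision τ = 1/σ² = 1/0.1567² = 40.7.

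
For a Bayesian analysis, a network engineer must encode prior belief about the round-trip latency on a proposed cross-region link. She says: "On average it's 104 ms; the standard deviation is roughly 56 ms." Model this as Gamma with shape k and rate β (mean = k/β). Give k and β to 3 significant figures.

k ≈ 3.45, β ≈ 0.0332

For Gamma(k, rate β): mean = k/β, variance = k/β², so CV = 1/√k.
CV = SD/mean = 56/104 = 0.5385, hence k = 1/CV² = 3.45.
Then β = k/mean = 3.45/104 = 0.0332.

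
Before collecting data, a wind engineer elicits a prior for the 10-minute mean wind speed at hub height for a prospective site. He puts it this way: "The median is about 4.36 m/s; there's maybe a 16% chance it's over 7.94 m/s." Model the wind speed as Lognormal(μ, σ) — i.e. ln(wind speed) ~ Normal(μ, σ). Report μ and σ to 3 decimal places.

μ ≈ 1.472, σ ≈ 0.603

If T ~ Lognormal(μ,σ) then ln T ~ Normal(μ,σ), so the p-quantile of ln T is μ + z_p·σ.
ln(4.36) = 1.472 and ln(7.94) = 2.072; z_{0.5} = 0, z_{0.84} = 0.9945.
σ = (2.072 − 1.472)/(0.9945 − (0)) = 0.603.
μ = 1.472 − (0)·0.603 = 1.472.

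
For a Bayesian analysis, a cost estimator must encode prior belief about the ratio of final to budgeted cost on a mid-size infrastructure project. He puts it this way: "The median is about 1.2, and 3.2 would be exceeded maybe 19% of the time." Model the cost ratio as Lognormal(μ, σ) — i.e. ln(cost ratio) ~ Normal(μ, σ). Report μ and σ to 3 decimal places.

If T ~ Lognormal(μ,σ) then ln T ~ Normal(μ,σ), so the p-quantile of ln T is μ + z_p·σ.
ln(1.2) = 0.1823 and ln(3.2) = 1.163; z_{0.5} = 0, z_{0.81} = 0.8779.
σ = (1.163 − 0.1823)/(0.8779 − (0)) = 1.117.
μ = 0.1823 − (0)·1.117 = 0.182.

μ ≈ 0.182, σ ≈ 1.117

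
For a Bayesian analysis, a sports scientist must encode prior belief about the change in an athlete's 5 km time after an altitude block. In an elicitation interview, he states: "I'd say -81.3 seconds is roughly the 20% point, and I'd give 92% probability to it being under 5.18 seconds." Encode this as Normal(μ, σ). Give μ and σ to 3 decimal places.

For Normal(μ,σ), the p-quantile is μ + z_p·σ. Here z_{0.2} = -0.8416, z_{0.92} = 1.405.
So -81.3 = μ − 0.8416σ and 5.18 = μ + 1.405σ.
Subtracting: σ = (5.18 − -81.3)/(1.405 − (-0.8416)) = 38.492.
Then μ = -81.3 − (-0.8416)·38.492 = -48.904.

μ = -48.904, σ = 38.492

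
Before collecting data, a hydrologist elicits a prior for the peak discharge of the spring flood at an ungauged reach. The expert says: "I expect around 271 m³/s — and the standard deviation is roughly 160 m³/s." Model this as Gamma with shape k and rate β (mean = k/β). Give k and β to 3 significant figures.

k ≈ 2.87, β ≈ 0.0106

For Gamma(k, rate β): mean = k/β, variance = k/β², so CV = 1/√k.
CV = SD/mean = 160/271 = 0.5904, hence k = 1/CV² = 2.87.
Then β = k/mean = 2.87/271 = 0.0106.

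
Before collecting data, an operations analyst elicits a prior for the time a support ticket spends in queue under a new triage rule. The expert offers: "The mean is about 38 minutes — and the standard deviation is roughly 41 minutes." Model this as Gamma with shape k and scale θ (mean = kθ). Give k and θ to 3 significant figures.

For Gamma(k, scale θ): mean = kθ, variance = kθ², so CV = 1/√k.
CV = SD/mean = 41/38 = 1.079, hence k = 1/CV² = 0.859.
Then θ = mean/k = 38/0.859 = 44.2.

k ≈ 0.859, θ ≈ 44.2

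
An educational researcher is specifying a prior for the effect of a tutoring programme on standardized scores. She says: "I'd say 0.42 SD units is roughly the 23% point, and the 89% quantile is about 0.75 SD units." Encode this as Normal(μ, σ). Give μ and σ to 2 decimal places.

μ = 0.54, σ = 0.17

For Normal(μ,σ), the p-quantile is μ + z_p·σ. Here z_{0.23} = -0.7388, z_{0.89} = 1.227.
So 0.42 = μ − 0.7388σ and 0.75 = μ + 1.227σ.
Subtracting: σ = (0.75 − 0.42)/(1.227 − (-0.7388)) = 0.17.
Then μ = 0.42 − (-0.7388)·0.17 = 0.54.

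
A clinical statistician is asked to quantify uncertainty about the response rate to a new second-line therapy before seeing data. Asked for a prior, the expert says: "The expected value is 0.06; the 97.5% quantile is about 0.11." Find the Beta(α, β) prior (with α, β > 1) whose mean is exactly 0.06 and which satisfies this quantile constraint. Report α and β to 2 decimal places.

With mean 0.06 fixed, write α = 0.06s, β = 0.94s where s = α+β.
Need P(θ < 0.11) = 0.975 under Beta(0.06s, 0.94s). Normal approximation: (q−m)/√(m(1−m)/s) ≈ z_{0.975} = 1.96, so s ≈ 0.06·0.94·(1.96)²/(0.11−0.06)² = 86.7.
At s = 86.7: P(θ<0.11) ≈ 0.959. Adjusting to match 0.975 gives s ≈ 114.54.
So α = 0.06·114.54 ≈ 6.87, β = 0.94·114.54 ≈ 107.67.

α ≈ 6.87, β ≈ 107.67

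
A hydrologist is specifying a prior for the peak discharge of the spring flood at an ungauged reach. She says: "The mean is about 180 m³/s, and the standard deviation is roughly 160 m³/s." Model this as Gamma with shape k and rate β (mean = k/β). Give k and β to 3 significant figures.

k ≈ 1.27, β ≈ 0.00703

For Gamma(k, rate β): mean = k/β, variance = k/β², so CV = 1/√k.
CV = SD/mean = 160/180 = 0.8889, hence k = 1/CV² = 1.27.
Then β = k/mean = 1.27/180 = 0.00703.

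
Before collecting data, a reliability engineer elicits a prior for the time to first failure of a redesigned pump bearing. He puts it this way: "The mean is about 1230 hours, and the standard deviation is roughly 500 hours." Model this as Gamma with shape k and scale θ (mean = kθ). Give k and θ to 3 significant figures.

For Gamma(k, scale θ): mean = kθ, variance = kθ², so CV = 1/√k.
CV = SD/mean = 500/1230 = 0.4065, hence k = 1/CV² = 6.05.
Then θ = mean/k = 1230/6.05 = 203.

k ≈ 6.05, θ ≈ 203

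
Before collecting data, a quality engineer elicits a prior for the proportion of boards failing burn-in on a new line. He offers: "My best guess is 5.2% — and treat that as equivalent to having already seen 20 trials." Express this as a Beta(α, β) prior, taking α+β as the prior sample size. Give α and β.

α = 1.04, β = 18.96

Under the effective-sample-size interpretation, Beta(α, β) has prior mean α/(α+β) and prior sample size α+β.
So α+β = 20 and α/(α+β) = 0.052, giving α = 0.052·20 = 1.04 and β = 20 − 1.04 = 18.96.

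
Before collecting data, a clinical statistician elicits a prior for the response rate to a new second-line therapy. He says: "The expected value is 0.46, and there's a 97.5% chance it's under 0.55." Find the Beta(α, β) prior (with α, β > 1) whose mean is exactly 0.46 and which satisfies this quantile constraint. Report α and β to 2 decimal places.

α ≈ 54.31, β ≈ 63.76

With mean 0.46 fixed, write α = 0.46s, β = 0.54s where s = α+β.
Need P(θ < 0.55) = 0.975 under Beta(0.46s, 0.54s). Normal approximation: (q−m)/√(m(1−m)/s) ≈ z_{0.975} = 1.96, so s ≈ 0.46·0.54·(1.96)²/(0.55−0.46)² = 117.8.
At s = 117.8: P(θ<0.55) ≈ 0.975. Adjusting to match 0.975 gives s ≈ 118.07.
So α = 0.46·118.07 ≈ 54.31, β = 0.54·118.07 ≈ 63.76.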